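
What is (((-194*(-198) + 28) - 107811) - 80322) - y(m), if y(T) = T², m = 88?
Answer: -157437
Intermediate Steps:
(((-194*(-198) + 28) - 107811) - 80322) - y(m) = (((-194*(-198) + 28) - 107811) - 80322) - 1*88² = (((38412 + 28) - 107811) - 80322) - 1*7744 = ((38440 - 107811) - 80322) - 7744 = (-69371 - 80322) - 7744 = -149693 - 7744 = -157437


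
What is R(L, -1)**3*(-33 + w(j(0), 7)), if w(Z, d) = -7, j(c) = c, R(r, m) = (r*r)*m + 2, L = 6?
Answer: 1572160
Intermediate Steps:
R(r, m) = 2 + m*r**2 (R(r, m) = r**2*m + 2 = m*r**2 + 2 = 2 + m*r**2)
R(L, -1)**3*(-33 + w(j(0), 7)) = (2 - 1*6**2)**3*(-33 - 7) = (2 - 1*36)**3*(-40) = (2 - 36)**3*(-40) = (-34)**3*(-40) = -39304*(-40) = 1572160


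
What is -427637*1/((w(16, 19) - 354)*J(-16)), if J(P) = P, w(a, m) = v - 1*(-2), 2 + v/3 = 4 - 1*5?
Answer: -427637/5776 ≈ -74.037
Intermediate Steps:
v = -9 (v = -6 + 3*(4 - 1*5) = -6 + 3*(4 - 5) = -6 + 3*(-1) = -6 - 3 = -9)
w(a, m) = -7 (w(a, m) = -9 - 1*(-2) = -9 + 2 = -7)
-427637*1/((w(16, 19) - 354)*J(-16)) = -427637*(-1/(16*(-7 - 354))) = -427637/((-16*(-361))) = -427637/5776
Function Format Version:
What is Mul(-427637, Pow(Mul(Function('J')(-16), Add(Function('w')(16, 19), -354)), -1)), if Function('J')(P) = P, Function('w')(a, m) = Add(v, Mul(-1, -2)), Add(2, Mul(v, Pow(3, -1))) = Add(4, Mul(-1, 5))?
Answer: Rational(-427637, 5776) ≈ -74.037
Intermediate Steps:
v = -9 (v = Add(-6, Mul(3, Add(4, Mul(-1, 5)))) = Add(-6, Mul(3, Add(4, -5))) = Add(-6, Mul(3, -1)) = Add(-6, -3) = -9)
Function('w')(a, m) = -7 (Function('w')(a, m) = Add(-9, Mul(-1, -2)) = Add(-9, 2) = -7)
Mul(-427637, Pow(Mul(Function('J')(-16), Add(Function('w')(16, 19), -354)), -1)) = Mul(-427637, Pow(Mul(-16, Add(-7, -354)), -1)) = Mul(-427637, Pow(Mul(-16, -361), -1)) = Mul(-427637, Pow(5776, -1)) = Mul(-427637, Rational(1, 5776)) = Rational(-427637, 5776)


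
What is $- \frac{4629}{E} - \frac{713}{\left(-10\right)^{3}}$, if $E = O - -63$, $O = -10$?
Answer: $- \frac{4591211}{53000} \approx -86.627$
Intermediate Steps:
$E = 53$ ($E = -10 - -63 = -10 + 63 = 53$)
$- \frac{4629}{E} - \frac{713}{\left(-10\right)^{3}} = - \frac{4629}{53} - \frac{713}{\left(-10\right)^{3}} = \left(-4629\right) \frac{1}{53} - \frac{713}{-1000} = - \frac{4629}{53} - - \frac{713}{1000} = - \frac{4629}{53} + \frac{713}{1000} = - \frac{4591211}{53000}$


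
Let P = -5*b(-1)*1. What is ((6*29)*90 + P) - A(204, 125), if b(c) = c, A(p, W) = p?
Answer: 15461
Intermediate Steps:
P = 5 (P = -5*(-1)*1 = 5*1 = 5)
((6*29)*90 + P) - A(204, 125) = ((6*29)*90 + 5) - 1*204 = (174*90 + 5) - 204 = (15660 + 5) - 204 = 15665 - 204 = 15461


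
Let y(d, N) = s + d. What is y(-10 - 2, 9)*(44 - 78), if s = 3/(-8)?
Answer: 1683/4 ≈ 420.75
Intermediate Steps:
s = -3/8 (s = 3*(-⅛) = -3/8 ≈ -0.37500)
y(d, N) = -3/8 + d
y(-10 - 2, 9)*(44 - 78) = (-3/8 + (-10 - 2))*(44 - 78) = (-3/8 - 12)*(-34) = -99/8*(-34) = 1683/4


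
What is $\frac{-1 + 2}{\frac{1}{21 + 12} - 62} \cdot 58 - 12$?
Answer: $- \frac{26454}{2045} \approx -12.936$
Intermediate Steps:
$\frac{-1 + 2}{\frac{1}{21 + 12} - 62} \cdot 58 - 12 = 1 \frac{1}{\frac{1}{33} - 62} \cdot 58 - 12 = 1 \frac{1}{- \frac{2045}{33}} \cdot 58 - 12 = 1 \left(- \frac{33}{2045}\right) 58 - 12 = \left(- \frac{33}{2045}\right) 58 - 12 = - \frac{1914}{2045} - 12 = - \frac{26454}{2045}$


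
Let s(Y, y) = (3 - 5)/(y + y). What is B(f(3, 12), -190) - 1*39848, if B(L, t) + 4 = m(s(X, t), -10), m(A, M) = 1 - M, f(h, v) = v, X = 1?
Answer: -39841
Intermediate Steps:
s(Y, y) = -1/y (s(Y, y) = -2*1/(2*y) = -1/y)
B(L, t) = 7 (B(L, t) = -4 + (1 - 1*(-10)) = -4 + (1 + 10) = -4 + 11 = 7)
B(f(3, 12), -190) - 1*39848 = 7 - 1*39848 = 7 - 39848 = -39841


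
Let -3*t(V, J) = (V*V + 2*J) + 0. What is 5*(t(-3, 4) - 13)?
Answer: -280/3 ≈ -93.333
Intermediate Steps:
t(V, J) = -2*J/3 - V²/3 (t(V, J) = -((V*V + 2*J) + 0)/3 = -((V² + 2*J) + 0)/3 = -(V² + 2*J)/3 = -2*J/3 - V²/3)
5*(t(-3, 4) - 13) = 5*((-⅔*4 - ⅓*(-3)²) - 13) = 5*((-8/3 - ⅓*9) - 13) = 5*((-8/3 - 3) - 13) = 5*(-17/3 - 13) = 5*(-56/3) = -280/3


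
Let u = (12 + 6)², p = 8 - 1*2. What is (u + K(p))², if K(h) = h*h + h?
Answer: 133956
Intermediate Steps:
p = 6 (p = 8 - 2 = 6)
K(h) = h + h² (K(h) = h² + h = h + h²)
u = 324 (u = 18² = 324)
(u + K(p))² = (324 + 6*(1 + 6))² = (324 + 6*7)² = (324 + 42)² = 366² = 133956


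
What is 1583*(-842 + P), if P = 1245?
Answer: 637949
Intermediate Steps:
1583*(-842 + P) = 1583*(-842 + 1245) = 1583*403 = 637949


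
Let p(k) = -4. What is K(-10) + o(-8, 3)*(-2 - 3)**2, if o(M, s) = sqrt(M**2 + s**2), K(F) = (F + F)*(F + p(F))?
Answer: 280 + 25*sqrt(73) ≈ 493.60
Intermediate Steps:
K(F) = 2*F*(-4 + F) (K(F) = (F + F)*(F - 4) = (2*F)*(-4 + F) = 2*F*(-4 + F))
K(-10) + o(-8, 3)*(-2 - 3)**2 = 2*(-10)*(-4 - 10) + sqrt((-8)**2 + 3**2)*(-2 - 3)**2 = 2*(-10)*(-14) + sqrt(64 + 9)*(-5)**2 = 280 + sqrt(73)*25 = 280 + 25*sqrt(73)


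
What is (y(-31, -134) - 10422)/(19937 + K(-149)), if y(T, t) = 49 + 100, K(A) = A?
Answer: -10273/19788 ≈ -0.51915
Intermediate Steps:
y(T, t) = 149
(y(-31, -134) - 10422)/(19937 + K(-149)) = (149 - 10422)/(19937 - 149) = -10273/19788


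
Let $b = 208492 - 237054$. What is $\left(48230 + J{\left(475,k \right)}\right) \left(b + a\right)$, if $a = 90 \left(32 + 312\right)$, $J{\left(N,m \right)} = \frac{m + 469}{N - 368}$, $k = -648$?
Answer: $\frac{12374713538}{107} \approx 1.1565 \cdot 10^{8}$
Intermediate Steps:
$J{\left(N,m \right)} = \frac{469 + m}{-368 + N}$
$a = 30960$ ($a = 90 \cdot 344 = 30960$)
$b = -28562$
$\left(48230 + J{\left(475,k \right)}\right) \left(b + a\right) = \left(48230 + \frac{469 - 648}{-368 + 475}\right) \left(-28562 + 30960\right) = \left(48230 + \frac{1}{107} \left(-179\right)\right) 2398 = \left(48230 - \frac{179}{107}\right) 2398 = \frac{5160431}{107} \cdot 2398 = \frac{12374713538}{107}$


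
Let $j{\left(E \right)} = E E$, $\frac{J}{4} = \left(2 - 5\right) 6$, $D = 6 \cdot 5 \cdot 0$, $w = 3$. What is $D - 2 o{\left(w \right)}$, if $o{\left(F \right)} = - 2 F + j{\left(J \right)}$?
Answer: $-10356$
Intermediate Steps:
$D = 0$ ($D = 30 \cdot 0 = 0$)
$J = -72$ ($J = 4 \left(2 - 5\right) 6 = 4 \left(\left(-3\right) 6\right) = 4 \left(-18\right) = -72$)
$j{\left(E \right)} = E^{2}$
$o{\left(F \right)} = 5184 - 2 F$ ($o{\left(F \right)} = - 2 F + \left(-72\right)^{2} = - 2 F + 5184 = 5184 - 2 F$)
$D - 2 o{\left(w \right)} = 0 - 2 \left(5184 - 6\right) = 0 - 10356 = -10356$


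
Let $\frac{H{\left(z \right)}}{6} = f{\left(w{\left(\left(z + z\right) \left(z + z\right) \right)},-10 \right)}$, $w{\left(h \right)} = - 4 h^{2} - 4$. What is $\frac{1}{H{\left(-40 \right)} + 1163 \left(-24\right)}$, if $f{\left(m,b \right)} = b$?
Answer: $- \frac{1}{27972} \approx -3.575 \cdot 10^{-5}$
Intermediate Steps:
$w{\left(h \right)} = -4 - 4 h^{2}$
$H{\left(z \right)} = -60$ ($H{\left(z \right)} = 6 \left(-10\right) = -60$)
$\frac{1}{H{\left(-40 \right)} + 1163 \left(-24\right)} = \frac{1}{-60 + 1163 \left(-24\right)} = \frac{1}{-60 - 27912} = \frac{1}{-27972} = - \frac{1}{27972}$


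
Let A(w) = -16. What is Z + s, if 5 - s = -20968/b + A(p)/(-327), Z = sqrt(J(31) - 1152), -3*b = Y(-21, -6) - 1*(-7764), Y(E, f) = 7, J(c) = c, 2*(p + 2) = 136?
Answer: -7988359/2541117 + I*sqrt(1121) ≈ -3.1436 + 33.481*I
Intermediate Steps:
p = 66 (p = -2 + (1/2)*136 = -2 + 68 = 66)
b = -7771/3 (b = -(7 - 1*(-7764))/3 = -(7 + 7764)/3 = -1/3*7771 = -7771/3 ≈ -2590.3)
Z = I*sqrt(1121) (Z = sqrt(31 - 1152) = sqrt(-1121) = I*sqrt(1121) ≈ 33.481*I)
s = -7988359/2541117 (s = 5 - (-20968/(-7771/3) - 16/(-327)) = 5 - (-20968*(-3/7771) - 16*(-1/327)) = 5 - (62904/7771 + 16/327) = 5 - 1*20693944/2541117 = 5 - 20693944/2541117 = -7988359/2541117 ≈ -3.1436)
Z + s = I*sqrt(1121) - 7988359/2541117 = -7988359/2541117 + I*sqrt(1121)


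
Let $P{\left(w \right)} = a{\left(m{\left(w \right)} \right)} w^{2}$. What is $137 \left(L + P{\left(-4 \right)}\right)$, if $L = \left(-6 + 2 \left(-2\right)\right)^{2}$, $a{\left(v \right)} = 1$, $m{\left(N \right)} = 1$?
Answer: $15892$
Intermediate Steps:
$P{\left(w \right)} = w^{2}$ ($P{\left(w \right)} = 1 w^{2} = w^{2}$)
$L = 100$ ($L = \left(-6 - 4\right)^{2} = \left(-10\right)^{2} = 100$)
$137 \left(L + P{\left(-4 \right)}\right) = 137 \left(100 + \left(-4\right)^{2}\right) = 137 \left(100 + 16\right) = 137 \cdot 116 = 15892$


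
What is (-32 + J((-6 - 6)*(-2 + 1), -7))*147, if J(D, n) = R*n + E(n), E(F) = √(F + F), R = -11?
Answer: 6615 + 147*I*√14 ≈ 6615.0 + 550.02*I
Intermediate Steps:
E(F) = √2*√F (E(F) = √(2*F) = √2*√F)
J(D, n) = -11*n + √2*√n
(-32 + J((-6 - 6)*(-2 + 1), -7))*147 = (-32 + (-11*(-7) + √2*√(-7)))*147 = (-32 + (77 + √2*(I*√7)))*147 = (-32 + (77 + I*√14))*147 = (45 + I*√14)*147 = 6615 + 147*I*√14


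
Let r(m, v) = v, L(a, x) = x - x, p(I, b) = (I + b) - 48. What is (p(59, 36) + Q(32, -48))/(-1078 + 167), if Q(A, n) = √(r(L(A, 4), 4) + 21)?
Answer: -52/911 ≈ -0.057080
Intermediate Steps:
p(I, b) = -48 + I + b
L(a, x) = 0
Q(A, n) = 5 (Q(A, n) = √(4 + 21) = √25 = 5)
(p(59, 36) + Q(32, -48))/(-1078 + 167) = ((-48 + 59 + 36) + 5)/(-1078 + 167) = (47 + 5)/(-911) = 52*(-1/911) = -52/911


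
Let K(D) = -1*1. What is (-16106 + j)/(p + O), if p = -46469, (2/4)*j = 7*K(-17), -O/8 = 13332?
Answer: 3224/30625 ≈ 0.10527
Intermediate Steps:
O = -106656 (O = -8*13332 = -106656)
K(D) = -1
j = -14 (j = 2*(7*(-1)) = 2*(-7) = -14)
(-16106 + j)/(p + O) = (-16106 - 14)/(-46469 - 106656) = -16120/(-153125) = -16120*(-1/153125) = 3224/30625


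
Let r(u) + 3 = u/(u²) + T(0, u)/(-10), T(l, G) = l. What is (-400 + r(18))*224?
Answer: -812336/9 ≈ -90260.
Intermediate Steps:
r(u) = -3 + 1/u (r(u) = -3 + (u/(u²) + 0/(-10)) = -3 + (u/u² + 0*(-⅒)) = -3 + (1/u + 0) = -3 + 1/u)
(-400 + r(18))*224 = (-400 + (-3 + 1/18))*224 = (-400 - 53/18)*224 = -7253/18*224 = -812336/9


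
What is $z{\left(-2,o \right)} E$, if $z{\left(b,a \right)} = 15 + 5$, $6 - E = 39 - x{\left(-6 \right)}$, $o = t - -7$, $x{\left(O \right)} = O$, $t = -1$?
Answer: $-780$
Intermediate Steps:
$o = 6$ ($o = -1 - -7 = -1 + 7 = 6$)
$E = -39$ ($E = 6 - \left(39 - -6\right) = 6 - \left(39 + 6\right) = 6 - 45 = -39$)
$z{\left(b,a \right)} = 20$
$z{\left(-2,o \right)} E = 20 \left(-39\right) = -780$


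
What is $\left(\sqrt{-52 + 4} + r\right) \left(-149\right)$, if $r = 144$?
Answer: $-21456 - 596 i \sqrt{3} \approx -21456.0 - 1032.3 i$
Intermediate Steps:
$\left(\sqrt{-52 + 4} + r\right) \left(-149\right) = \left(\sqrt{-52 + 4} + 144\right) \left(-149\right) = \left(\sqrt{-48} + 144\right) \left(-149\right) = \left(4 i \sqrt{3} + 144\right) \left(-149\right) = \left(144 + 4 i \sqrt{3}\right) \left(-149\right) = -21456 - 596 i \sqrt{3}$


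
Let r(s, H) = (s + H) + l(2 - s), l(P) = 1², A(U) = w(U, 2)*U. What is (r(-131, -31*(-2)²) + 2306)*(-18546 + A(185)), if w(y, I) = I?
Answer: -37297152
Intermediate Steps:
A(U) = 2*U
l(P) = 1
r(s, H) = 1 + H + s (r(s, H) = (s + H) + 1 = (H + s) + 1 = 1 + H + s)
(r(-131, -31*(-2)²) + 2306)*(-18546 + A(185)) = ((1 - 31*(-2)² - 131) + 2306)*(-18546 + 2*185) = ((1 - 31*4 - 131) + 2306)*(-18546 + 370) = ((1 - 124 - 131) + 2306)*(-18176) = (-254 + 2306)*(-18176) = 2052*(-18176) = -37297152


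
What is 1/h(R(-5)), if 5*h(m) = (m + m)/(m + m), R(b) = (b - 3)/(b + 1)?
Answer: 5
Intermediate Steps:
R(b) = (-3 + b)/(1 + b)
h(m) = ⅕ (h(m) = ((m + m)/(m + m))/5 = ((2*m)/((2*m)))/5 = ((2*m)*(1/(2*m)))/5 = (⅕)*1 = ⅕)
1/h(R(-5)) = 1/(⅕) = 5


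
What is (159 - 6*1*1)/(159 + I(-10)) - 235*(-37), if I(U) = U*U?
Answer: 2252158/259 ≈ 8695.6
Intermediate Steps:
I(U) = U**2
(159 - 6*1*1)/(159 + I(-10)) - 235*(-37) = (159 - 6*1*1)/(159 + (-10)**2) - 235*(-37) = (159 - 6*1)/(159 + 100) + 8695 = (159 - 6)/259 + 8695 = 153*(1/259) + 8695 = 153/259 + 8695 = 2252158/259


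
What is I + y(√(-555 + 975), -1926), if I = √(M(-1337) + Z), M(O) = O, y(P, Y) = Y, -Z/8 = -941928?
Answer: -1926 + √7534087 ≈ 818.83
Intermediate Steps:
Z = 7535424 (Z = -8*(-941928) = 7535424)
I = √7534087 (I = √(-1337 + 7535424) = √7534087 ≈ 2744.8)
I + y(√(-555 + 975), -1926) = √7534087 - 1926 = -1926 + √7534087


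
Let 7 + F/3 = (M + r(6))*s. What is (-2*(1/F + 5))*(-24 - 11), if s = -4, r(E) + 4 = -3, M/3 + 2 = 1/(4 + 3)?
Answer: 318640/909 ≈ 350.54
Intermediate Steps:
M = -39/7 (M = -6 + 3/(4 + 3) = -6 + 3/7 = -39/7 ≈ -5.5714)
r(E) = -7 (r(E) = -4 - 3 = -7)
F = 909/7 (F = -21 + 3*((-39/7 - 7)*(-4)) = -21 + 3*(-88/7*(-4)) = -21 + 3*(352/7) = -21 + 1056/7 = 909/7 ≈ 129.86)
(-2*(1/F + 5))*(-24 - 11) = (-2*(1/(909/7) + 5))*(-24 - 11) = -2*(7/909 + 5)*(-35) = -2*4552/909*(-35) = -9104/909*(-35) = 318640/909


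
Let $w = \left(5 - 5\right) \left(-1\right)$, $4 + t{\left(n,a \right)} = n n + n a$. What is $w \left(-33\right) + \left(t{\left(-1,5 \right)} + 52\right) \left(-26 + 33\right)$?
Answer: $308$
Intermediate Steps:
$t{\left(n,a \right)} = -4 + n^{2} + a n$ ($t{\left(n,a \right)} = -4 + \left(n n + n a\right) = -4 + \left(n^{2} + a n\right) = -4 + n^{2} + a n$)
$w = 0$ ($w = 0 \left(-1\right) = 0$)
$w \left(-33\right) + \left(t{\left(-1,5 \right)} + 52\right) \left(-26 + 33\right) = 0 \left(-33\right) + \left(\left(-4 + \left(-1\right)^{2} + 5 \left(-1\right)\right) + 52\right) \left(-26 + 33\right) = 0 + \left(\left(-4 + 1 - 5\right) + 52\right) 7 = 0 + \left(-8 + 52\right) 7 = 0 + 44 \cdot 7 = 0 + 308 = 308$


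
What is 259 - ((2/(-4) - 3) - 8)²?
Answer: 507/4 ≈ 126.75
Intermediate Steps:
259 - ((2/(-4) - 3) - 8)² = 259 - ((2*(-¼) - 3) - 8)² = 259 - ((-½ - 3) - 8)² = 259 - (-7/2 - 8)² = 259 - (-23/2)² = 259 - 1*529/4 = 259 - 529/4 = 507/4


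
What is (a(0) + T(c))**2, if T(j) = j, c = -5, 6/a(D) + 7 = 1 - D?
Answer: 36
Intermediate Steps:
a(D) = 6/(-6 - D) (a(D) = 6/(-7 + (1 - D)) = 6/(-6 - D))
(a(0) + T(c))**2 = (-6/(6 + 0) - 5)**2 = (-6/6 - 5)**2 = (-6*1/6 - 5)**2 = (-1 - 5)**2 = (-6)**2 = 36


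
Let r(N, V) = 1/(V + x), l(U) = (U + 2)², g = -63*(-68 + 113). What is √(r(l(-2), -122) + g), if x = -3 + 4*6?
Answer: 8*I*√451874/101 ≈ 53.245*I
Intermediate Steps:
g = -2835 (g = -63*45 = -2835)
x = 21 (x = -3 + 24 = 21)
l(U) = (2 + U)²
r(N, V) = 1/(21 + V) (r(N, V) = 1/(V + 21) = 1/(21 + V))
√(r(l(-2), -122) + g) = √(1/(21 - 122) - 2835) = √(1/(-101) - 2835) = √(-1/101 - 2835) = √(-286336/101) = 8*I*√451874/101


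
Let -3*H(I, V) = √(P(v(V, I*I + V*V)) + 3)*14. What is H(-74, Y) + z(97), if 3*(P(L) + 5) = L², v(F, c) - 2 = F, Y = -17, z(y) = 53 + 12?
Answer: 65 - 14*√73/3 ≈ 25.128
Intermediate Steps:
z(y) = 65
v(F, c) = 2 + F
P(L) = -5 + L²/3
H(I, V) = -14*√(-2 + (2 + V)²/3)/3 (H(I, V) = -√((-5 + (2 + V)²/3) + 3)*14/3 = -√(-2 + (2 + V)²/3)*14/3 = -14*√(-2 + (2 + V)²/3)/3)
H(-74, Y) + z(97) = -14*√(-18 + 3*(2 - 17)²)/9 + 65 = -14*√(-18 + 3*(-15)²)/9 + 65 = -14*√(-18 + 3*225)/9 + 65 = -14*√(-18 + 675)/9 + 65 = -14*√73/3 + 65 = 65 - 14*√73/3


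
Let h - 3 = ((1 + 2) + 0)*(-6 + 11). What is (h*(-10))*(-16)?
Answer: 2880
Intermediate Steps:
h = 18 (h = 3 + ((1 + 2) + 0)*(-6 + 11) = 3 + (3 + 0)*5 = 3 + 3*5 = 3 + 15 = 18)
(h*(-10))*(-16) = (18*(-10))*(-16) = -180*(-16) = 2880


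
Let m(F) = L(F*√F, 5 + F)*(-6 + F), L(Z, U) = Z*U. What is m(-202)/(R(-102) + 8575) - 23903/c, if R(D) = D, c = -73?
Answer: 23903/73 - 8277152*I*√202/8473 ≈ 327.44 - 13884.0*I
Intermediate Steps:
L(Z, U) = U*Z
m(F) = F^(3/2)*(-6 + F)*(5 + F) (m(F) = ((5 + F)*(F*√F))*(-6 + F) = ((5 + F)*F^(3/2))*(-6 + F) = (F^(3/2)*(5 + F))*(-6 + F) = F^(3/2)*(-6 + F)*(5 + F))
m(-202)/(R(-102) + 8575) - 23903/c = ((-202)^(3/2)*(-6 - 202)*(5 - 202))/(-102 + 8575) - 23903/(-73) = (-202*I*√202*(-208)*(-197))/8473 - 23903*(-1/73) = -8277152*I*√202*(1/8473) + 23903/73 = -8277152*I*√202/8473 + 23903/73 = 23903/73 - 8277152*I*√202/8473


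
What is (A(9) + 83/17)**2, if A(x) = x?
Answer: 55696/289 ≈ 192.72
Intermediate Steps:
(A(9) + 83/17)**2 = (9 + 83/17)**2 = (236/17)**2 = 55696/289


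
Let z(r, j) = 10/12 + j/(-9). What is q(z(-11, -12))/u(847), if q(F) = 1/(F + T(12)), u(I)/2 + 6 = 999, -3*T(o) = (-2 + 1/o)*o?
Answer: 1/19529 ≈ 5.1206e-5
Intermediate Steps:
T(o) = -o*(-2 + 1/o)/3 (T(o) = -(-2 + 1/o)*o/3 = -o*(-2 + 1/o)/3)
z(r, j) = 5/6 - j/9 (z(r, j) = 10*(1/12) + j*(-1/9) = 5/6 - j/9)
u(I) = 1986 (u(I) = -12 + 2*999 = -12 + 1998 = 1986)
q(F) = 1/(23/3 + F) (q(F) = 1/(F + (-1/3 + (2/3)*12)) = 1/(F + (-1/3 + 8)) = 1/(F + 23/3) = 1/(23/3 + F))
q(z(-11, -12))/u(847) = (3/(23 + 3*(5/6 - 1/9*(-12))))/1986 = (3/(23 + 3*(5/6 + 4/3)))*(1/1986) = (3/(23 + 3*(13/6)))*(1/1986) = (3/(23 + 13/2))*(1/1986) = (3/(59/2))*(1/1986) = (3*(2/59))*(1/1986) = (6/59)*(1/1986) = 1/19529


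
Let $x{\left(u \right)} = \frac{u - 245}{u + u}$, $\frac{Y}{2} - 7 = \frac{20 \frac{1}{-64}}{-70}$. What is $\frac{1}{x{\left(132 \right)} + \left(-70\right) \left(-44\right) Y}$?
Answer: $\frac{264}{11390827} \approx 2.3177 \cdot 10^{-5}$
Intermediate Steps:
$Y = \frac{1569}{112}$ ($Y = 14 + 2 \frac{20 \frac{1}{-64}}{-70} = 14 + 2 \cdot 20 \left(- \frac{1}{64}\right) \left(- \frac{1}{70}\right) = 14 + 2 \left(\left(- \frac{5}{16}\right) \left(- \frac{1}{70}\right)\right) = 14 + 2 \cdot \frac{1}{224} = 14 + \frac{1}{112} = \frac{1569}{112} \approx 14.009$)
$x{\left(u \right)} = \frac{-245 + u}{2 u}$
$\frac{1}{x{\left(132 \right)} + \left(-70\right) \left(-44\right) Y} = \frac{1}{\frac{-245 + 132}{2 \cdot 132} + \left(-70\right) \left(-44\right) \frac{1569}{112}} = \frac{1}{\frac{1}{2} \cdot \frac{1}{132} \left(-113\right) + 3080 \cdot \frac{1569}{112}} = \frac{1}{- \frac{113}{264} + \frac{86295}{2}} = \frac{1}{\frac{11390827}{264}} = \frac{264}{11390827}$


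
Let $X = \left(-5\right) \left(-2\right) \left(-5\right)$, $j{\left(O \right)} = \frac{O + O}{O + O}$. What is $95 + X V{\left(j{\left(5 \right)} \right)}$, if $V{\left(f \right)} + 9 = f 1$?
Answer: $495$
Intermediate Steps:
$j{\left(O \right)} = 1$ ($j{\left(O \right)} = \frac{2 O}{2 O} = 2 O \frac{1}{2 O} = 1$)
$V{\left(f \right)} = -9 + f$ ($V{\left(f \right)} = -9 + f 1 = -9 + f$)
$X = -50$ ($X = 10 \left(-5\right) = -50$)
$95 + X V{\left(j{\left(5 \right)} \right)} = 95 - 50 \left(-9 + 1\right) = 95 - -400 = 95 + 400 = 495$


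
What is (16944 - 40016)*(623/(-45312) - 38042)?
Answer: 1242830763167/1416 ≈ 8.7771e+8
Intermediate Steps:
(16944 - 40016)*(623/(-45312) - 38042) = -23072*(623*(-1/45312) - 38042) = -23072*(-623/45312 - 38042) = -23072*(-1723759727/45312) = 1242830763167/1416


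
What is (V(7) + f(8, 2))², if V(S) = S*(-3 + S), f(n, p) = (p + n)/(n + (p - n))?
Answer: 1089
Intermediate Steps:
f(n, p) = (n + p)/p
(V(7) + f(8, 2))² = (7*(-3 + 7) + (8 + 2)/2)² = (7*4 + (½)*10)² = (28 + 5)² = 33² = 1089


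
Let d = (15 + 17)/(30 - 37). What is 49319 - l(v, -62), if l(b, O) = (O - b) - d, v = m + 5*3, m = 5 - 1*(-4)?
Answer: 345803/7 ≈ 49400.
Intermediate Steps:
d = -32/7 (d = 32/(-7) = 32*(-⅐) = -32/7 ≈ -4.5714)
m = 9 (m = 5 + 4 = 9)
v = 24 (v = 9 + 5*3 = 9 + 15 = 24)
l(b, O) = 32/7 + O - b (l(b, O) = (O - b) - 1*(-32/7) = (O - b) + 32/7 = 32/7 + O - b)
49319 - l(v, -62) = 49319 - (32/7 - 62 - 1*24) = 49319 - (32/7 - 62 - 24) = 49319 - 1*(-570/7) = 49319 + 570/7 = 345803/7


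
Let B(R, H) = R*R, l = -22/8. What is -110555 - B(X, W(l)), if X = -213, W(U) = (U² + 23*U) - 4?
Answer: -155924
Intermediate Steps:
l = -11/4 (l = -22*⅛ = -11/4 ≈ -2.7500)
W(U) = -4 + U² + 23*U
B(R, H) = R²
-110555 - B(X, W(l)) = -110555 - 1*(-213)² = -110555 - 1*45369 = -110555 - 45369 = -155924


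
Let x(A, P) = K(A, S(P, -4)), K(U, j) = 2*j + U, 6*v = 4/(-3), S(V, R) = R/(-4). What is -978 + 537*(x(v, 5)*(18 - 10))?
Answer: 19978/3 ≈ 6659.3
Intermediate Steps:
S(V, R) = -R/4 (S(V, R) = R*(-¼) = -R/4)
v = -2/9 (v = (4/(-3))/6 = (4*(-⅓))/6 = (⅙)*(-4/3) = -2/9 ≈ -0.22222)
K(U, j) = U + 2*j
x(A, P) = 2 + A (x(A, P) = A + 2*(-¼*(-4)) = A + 2*1 = A + 2 = 2 + A)
-978 + 537*(x(v, 5)*(18 - 10)) = -978 + 537*((2 - 2/9)*(18 - 10)) = -978 + 537*((16/9)*8) = -978 + 537*(128/9) = -978 + 22912/3 = 19978/3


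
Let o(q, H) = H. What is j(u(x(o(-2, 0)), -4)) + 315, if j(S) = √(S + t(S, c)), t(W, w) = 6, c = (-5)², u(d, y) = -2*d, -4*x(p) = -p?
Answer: 315 + √6 ≈ 317.45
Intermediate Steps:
x(p) = p/4 (x(p) = -(-1)*p/4 = p/4)
c = 25
j(S) = √(6 + S) (j(S) = √(S + 6) = √(6 + S))
j(u(x(o(-2, 0)), -4)) + 315 = √(6 - 0/2) + 315 = √(6 - 2*0) + 315 = √(6 + 0) + 315 = √6 + 315 = 315 + √6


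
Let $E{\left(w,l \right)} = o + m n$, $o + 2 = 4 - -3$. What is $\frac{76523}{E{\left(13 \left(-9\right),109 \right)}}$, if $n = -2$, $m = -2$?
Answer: $\frac{76523}{9} \approx 8502.6$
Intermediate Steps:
$o = 5$ ($o = -2 + \left(4 - -3\right) = -2 + \left(4 + 3\right) = -2 + 7 = 5$)
$E{\left(w,l \right)} = 9$ ($E{\left(w,l \right)} = 5 - -4 = 5 + 4 = 9$)
$\frac{76523}{E{\left(13 \left(-9\right),109 \right)}} = \frac{76523}{9}$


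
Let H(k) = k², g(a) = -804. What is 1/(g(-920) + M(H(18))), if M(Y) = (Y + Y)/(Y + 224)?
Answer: -137/109986 ≈ -0.0012456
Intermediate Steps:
M(Y) = 2*Y/(224 + Y) (M(Y) = (2*Y)/(224 + Y) = 2*Y/(224 + Y))
1/(g(-920) + M(H(18))) = 1/(-804 + 2*18²/(224 + 18²)) = 1/(-804 + 2*324/(224 + 324)) = 1/(-804 + 2*324/548) = 1/(-804 + 2*324*(1/548)) = 1/(-804 + 162/137) = 1/(-109986/137) = -137/109986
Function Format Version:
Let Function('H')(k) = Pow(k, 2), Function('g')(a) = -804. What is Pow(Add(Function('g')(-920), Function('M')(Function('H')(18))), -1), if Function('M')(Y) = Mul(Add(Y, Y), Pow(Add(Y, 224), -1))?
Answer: Rational(-137, 109986) ≈ -0.0012456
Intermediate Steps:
Function('M')(Y) = Mul(2, Y, Pow(Add(224, Y), -1)) (Function('M')(Y) = Mul(Mul(2, Y), Pow(Add(224, Y), -1)) = Mul(2, Y, Pow(Add(224, Y), -1)))
Pow(Add(Function('g')(-920), Function('M')(Function('H')(18))), -1) = Pow(Add(-804, Mul(2, Pow(18, 2), Pow(Add(224, Pow(18, 2)), -1))), -1) = Pow(Add(-804, Mul(2, 324, Pow(Add(224, 324), -1))), -1) = Pow(Add(-804, Mul(2, 324, Pow(548, -1))), -1) = Pow(Add(-804, Mul(2, 324, Rational(1, 548))), -1) = Pow(Add(-804, Rational(162, 137)), -1) = Pow(Rational(-109986, 137), -1) = Rational(-137, 109986)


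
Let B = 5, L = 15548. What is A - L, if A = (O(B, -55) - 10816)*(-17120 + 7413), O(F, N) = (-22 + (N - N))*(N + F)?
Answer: 94297664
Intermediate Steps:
O(F, N) = -22*F - 22*N (O(F, N) = (-22 + 0)*(F + N) = -22*(F + N) = -22*F - 22*N)
A = 94313212 (A = ((-22*5 - 22*(-55)) - 10816)*(-17120 + 7413) = ((-110 + 1210) - 10816)*(-9707) = (1100 - 10816)*(-9707) = -9716*(-9707) = 94313212)
A - L = 94313212 - 1*15548 = 94313212 - 15548 = 94297664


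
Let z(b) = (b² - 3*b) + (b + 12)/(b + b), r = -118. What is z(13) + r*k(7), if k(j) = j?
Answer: -18071/26 ≈ -695.04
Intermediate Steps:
z(b) = b² - 3*b + (12 + b)/(2*b) (z(b) = (b² - 3*b) + (12 + b)/((2*b)) = (b² - 3*b) + (12 + b)*(1/(2*b)) = (b² - 3*b) + (12 + b)/(2*b) = b² - 3*b + (12 + b)/(2*b))
z(13) + r*k(7) = (½ + 13² - 3*13 + 6/13) - 118*7 = (½ + 169 - 39 + 6*(1/13)) - 826 = (½ + 169 - 39 + 6/13) - 826 = 3405/26 - 826 = -18071/26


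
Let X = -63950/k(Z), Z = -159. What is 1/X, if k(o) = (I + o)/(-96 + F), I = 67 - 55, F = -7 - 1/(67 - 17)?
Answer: -49/2196043 ≈ -2.2313e-5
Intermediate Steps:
F = -351/50 (F = -7 - 1/50 = -351/50 ≈ -7.0200)
I = 12
k(o) = -200/1717 - 50*o/5151 (k(o) = (12 + o)/(-96 - 351/50) = (12 + o)/(-5151/50) = (12 + o)*(-50/5151) = -200/1717 - 50*o/5151)
X = -2196043/49 (X = -63950/(-200/1717 - 50/5151*(-159)) = -63950/(-200/1717 + 2650/1717) = -63950/2450/1717 = -63950*1717/2450 = -2196043/49 ≈ -44817.)
1/X = 1/(-2196043/49) = -49/2196043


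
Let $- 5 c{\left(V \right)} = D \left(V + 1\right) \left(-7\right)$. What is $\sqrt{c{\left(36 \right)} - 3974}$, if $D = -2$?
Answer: $\frac{2 i \sqrt{25485}}{5} \approx 63.856 i$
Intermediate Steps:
$c{\left(V \right)} = - \frac{14}{5} - \frac{14 V}{5}$ ($c{\left(V \right)} = - \frac{- 2 \left(V + 1\right) \left(-7\right)}{5} = - \frac{- 2 \left(1 + V\right) \left(-7\right)}{5} = - \frac{\left(-2 - 2 V\right) \left(-7\right)}{5} = - \frac{14 + 14 V}{5} = - \frac{14}{5} - \frac{14 V}{5}$)
$\sqrt{c{\left(36 \right)} - 3974} = \sqrt{\left(- \frac{14}{5} - \frac{504}{5}\right) - 3974} = \sqrt{- \frac{518}{5} - 3974} = \sqrt{- \frac{20388}{5}} = \frac{2 i \sqrt{25485}}{5}$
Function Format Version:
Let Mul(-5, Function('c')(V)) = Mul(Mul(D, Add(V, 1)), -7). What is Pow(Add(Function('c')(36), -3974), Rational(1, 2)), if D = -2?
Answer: Mul(Rational(2, 5), I, Pow(25485, Rational(1, 2))) ≈ Mul(63.856, I)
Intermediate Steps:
Function('c')(V) = Add(Rational(-14, 5), Mul(Rational(-14, 5), V)) (Function('c')(V) = Mul(Rational(-1, 5), Mul(Mul(-2, Add(V, 1)), -7)) = Mul(Rational(-1, 5), Mul(Mul(-2, Add(1, V)), -7)) = Mul(Rational(-1, 5), Mul(Add(-2, Mul(-2, V)), -7)) = Mul(Rational(-1, 5), Add(14, Mul(14, V))) = Add(Rational(-14, 5), Mul(Rational(-14, 5), V)))
Pow(Add(Function('c')(36), -3974), Rational(1, 2)) = Pow(Add(Add(Rational(-14, 5), Mul(Rational(-14, 5), 36)), -3974), Rational(1, 2)) = Pow(Add(Add(Rational(-14, 5), Rational(-504, 5)), -3974), Rational(1, 2)) = Pow(Add(Rational(-518, 5), -3974), Rational(1, 2)) = Pow(Rational(-20388, 5), Rational(1, 2)) = Mul(Rational(2, 5), I, Pow(25485, Rational(1, 2)))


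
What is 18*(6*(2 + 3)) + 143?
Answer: 683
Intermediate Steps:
18*(6*(2 + 3)) + 143 = 18*(6*5) + 143 = 18*30 + 143 = 540 + 143 = 683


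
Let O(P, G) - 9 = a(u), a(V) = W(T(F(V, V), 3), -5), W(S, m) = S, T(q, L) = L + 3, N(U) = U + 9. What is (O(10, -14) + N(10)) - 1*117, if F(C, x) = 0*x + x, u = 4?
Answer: -83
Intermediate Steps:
F(C, x) = x (F(C, x) = 0 + x = x)
N(U) = 9 + U
T(q, L) = 3 + L
a(V) = 6 (a(V) = 3 + 3 = 6)
O(P, G) = 15 (O(P, G) = 9 + 6 = 15)
(O(10, -14) + N(10)) - 1*117 = (15 + (9 + 10)) - 1*117 = (15 + 19) - 117 = 34 - 117 = -83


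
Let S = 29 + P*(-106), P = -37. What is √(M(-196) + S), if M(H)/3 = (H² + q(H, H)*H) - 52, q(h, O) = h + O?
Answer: √349539 ≈ 591.22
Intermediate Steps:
q(h, O) = O + h
M(H) = -156 + 9*H² (M(H) = 3*((H² + (H + H)*H) - 52) = 3*((H² + (2*H)*H) - 52) = 3*((H² + 2*H²) - 52) = 3*(3*H² - 52) = 3*(-52 + 3*H²) = -156 + 9*H²)
S = 3951 (S = 29 - 37*(-106) = 29 + 3922 = 3951)
√(M(-196) + S) = √((-156 + 9*(-196)²) + 3951) = √((-156 + 9*38416) + 3951) = √((-156 + 345744) + 3951) = √(345588 + 3951) = √349539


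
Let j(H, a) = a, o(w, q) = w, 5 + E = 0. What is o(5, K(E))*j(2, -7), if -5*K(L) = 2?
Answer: -35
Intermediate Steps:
E = -5 (E = -5 + 0 = -5)
K(L) = -2/5 (K(L) = -1/5*2 = -2/5)
o(5, K(E))*j(2, -7) = 5*(-7) = -35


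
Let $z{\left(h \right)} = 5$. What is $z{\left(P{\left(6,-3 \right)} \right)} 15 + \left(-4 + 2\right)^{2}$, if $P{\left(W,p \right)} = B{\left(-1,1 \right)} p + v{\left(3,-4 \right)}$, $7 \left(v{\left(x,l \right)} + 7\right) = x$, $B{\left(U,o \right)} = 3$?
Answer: $79$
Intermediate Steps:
$v{\left(x,l \right)} = -7 + \frac{x}{7}$
$P{\left(W,p \right)} = - \frac{46}{7} + 3 p$ ($P{\left(W,p \right)} = 3 p + \left(-7 + \frac{1}{7} \cdot 3\right) = 3 p + \left(-7 + \frac{3}{7}\right) = 3 p - \frac{46}{7} = - \frac{46}{7} + 3 p$)
$z{\left(P{\left(6,-3 \right)} \right)} 15 + \left(-4 + 2\right)^{2} = 5 \cdot 15 + \left(-4 + 2\right)^{2} = 75 + \left(-2\right)^{2} = 75 + 4 = 79$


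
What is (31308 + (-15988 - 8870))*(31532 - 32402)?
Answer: -5611500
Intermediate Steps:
(31308 + (-15988 - 8870))*(31532 - 32402) = (31308 - 24858)*(-870) = 6450*(-870) = -5611500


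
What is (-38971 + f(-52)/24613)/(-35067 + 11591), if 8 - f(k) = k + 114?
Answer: 959193277/577814788 ≈ 1.6600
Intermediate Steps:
f(k) = -106 - k (f(k) = 8 - (k + 114) = 8 - (114 + k) = 8 + (-114 - k) = -106 - k)
(-38971 + f(-52)/24613)/(-35067 + 11591) = (-38971 + (-106 - 1*(-52))/24613)/(-35067 + 11591) = (-38971 + (-106 + 52)*(1/24613))/(-23476) = (-38971 - 54*1/24613)*(-1/23476) = (-38971 - 54/24613)*(-1/23476) = -959193277/24613*(-1/23476) = 959193277/577814788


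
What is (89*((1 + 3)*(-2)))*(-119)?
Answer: 84728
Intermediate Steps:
(89*((1 + 3)*(-2)))*(-119) = (89*(4*(-2)))*(-119) = (89*(-8))*(-119) = -712*(-119) = 84728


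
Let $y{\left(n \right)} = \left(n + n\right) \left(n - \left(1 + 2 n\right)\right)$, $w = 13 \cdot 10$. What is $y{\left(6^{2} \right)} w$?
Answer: $-346320$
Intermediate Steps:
$w = 130$
$y{\left(n \right)} = 2 n \left(-1 - n\right)$ ($y{\left(n \right)} = 2 n \left(n - \left(1 + 2 n\right)\right) = 2 n \left(-1 - n\right)$)
$y{\left(6^{2} \right)} w = - 2 \cdot 6^{2} \left(1 + 6^{2}\right) 130 = \left(-2\right) 36 \left(1 + 36\right) 130 = \left(-2\right) 36 \cdot 37 \cdot 130 = \left(-2664\right) 130 = -346320$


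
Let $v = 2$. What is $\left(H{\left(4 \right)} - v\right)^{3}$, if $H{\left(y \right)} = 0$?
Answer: $-8$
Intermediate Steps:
$\left(H{\left(4 \right)} - v\right)^{3} = \left(0 - 2\right)^{3} = \left(-2\right)^{3} = -8$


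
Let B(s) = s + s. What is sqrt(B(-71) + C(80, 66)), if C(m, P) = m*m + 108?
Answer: sqrt(6366) ≈ 79.787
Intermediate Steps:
B(s) = 2*s
C(m, P) = 108 + m**2 (C(m, P) = m**2 + 108 = 108 + m**2)
sqrt(B(-71) + C(80, 66)) = sqrt(2*(-71) + (108 + 80**2)) = sqrt(-142 + (108 + 6400)) = sqrt(-142 + 6508) = sqrt(6366)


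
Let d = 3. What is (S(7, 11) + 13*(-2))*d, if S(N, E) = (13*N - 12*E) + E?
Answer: -168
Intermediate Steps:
S(N, E) = -11*E + 13*N (S(N, E) = (-12*E + 13*N) + E = -11*E + 13*N)
(S(7, 11) + 13*(-2))*d = ((-11*11 + 13*7) + 13*(-2))*3 = ((-121 + 91) - 26)*3 = (-30 - 26)*3 = -56*3 = -168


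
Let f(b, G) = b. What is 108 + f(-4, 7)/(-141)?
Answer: 15232/141 ≈ 108.03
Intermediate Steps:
108 + f(-4, 7)/(-141) = 108 - 4/(-141) = 108 - 1/141*(-4) = 108 + 4/141 = 15232/141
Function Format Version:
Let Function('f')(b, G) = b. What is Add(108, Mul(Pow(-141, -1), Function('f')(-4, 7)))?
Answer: Rational(15232, 141) ≈ 108.03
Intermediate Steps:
Add(108, Mul(Pow(-141, -1), Function('f')(-4, 7))) = Add(108, Mul(Pow(-141, -1), -4)) = Add(108, Mul(Rational(-1, 141), -4)) = Add(108, Rational(4, 141)) = Rational(15232, 141)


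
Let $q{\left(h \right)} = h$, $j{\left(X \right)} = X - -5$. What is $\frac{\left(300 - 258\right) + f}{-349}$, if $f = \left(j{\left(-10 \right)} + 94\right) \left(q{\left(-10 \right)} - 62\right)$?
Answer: $\frac{6366}{349} \approx 18.241$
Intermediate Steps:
$j{\left(X \right)} = 5 + X$ ($j{\left(X \right)} = X + 5 = 5 + X$)
$f = -6408$ ($f = \left(\left(5 - 10\right) + 94\right) \left(-10 - 62\right) = \left(-5 + 94\right) \left(-72\right) = 89 \left(-72\right) = -6408$)
$\frac{\left(300 - 258\right) + f}{-349} = \frac{\left(300 - 258\right) - 6408}{-349} = \left(42 - 6408\right) \left(- \frac{1}{349}\right) = \left(-6366\right) \left(- \frac{1}{349}\right) = \frac{6366}{349}$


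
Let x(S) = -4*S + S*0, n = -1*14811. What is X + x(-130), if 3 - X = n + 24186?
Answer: -8852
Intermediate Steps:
n = -14811
x(S) = -4*S (x(S) = -4*S + 0 = -4*S)
X = -9372 (X = 3 - (-14811 + 24186) = 3 - 1*9375 = 3 - 9375 = -9372)
X + x(-130) = -9372 - 4*(-130) = -9372 + 520 = -8852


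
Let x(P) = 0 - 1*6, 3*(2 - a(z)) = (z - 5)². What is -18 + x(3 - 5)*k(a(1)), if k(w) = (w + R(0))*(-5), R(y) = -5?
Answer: -268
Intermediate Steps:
a(z) = 2 - (-5 + z)²/3 (a(z) = 2 - (z - 5)²/3 = 2 - (-5 + z)²/3)
k(w) = 25 - 5*w (k(w) = (w - 5)*(-5) = (-5 + w)*(-5) = 25 - 5*w)
x(P) = -6 (x(P) = 0 - 6 = -6)
-18 + x(3 - 5)*k(a(1)) = -18 - 6*(25 - 5*(2 - (-5 + 1)²/3)) = -18 - 6*(25 - 5*(2 - ⅓*(-4)²)) = -18 - 6*(25 - 5*(2 - ⅓*16)) = -18 - 6*(25 - 5*(2 - 16/3)) = -18 - 6*(25 - 5*(-10/3)) = -18 - 6*(25 + 50/3) = -18 - 6*125/3 = -18 - 250 = -268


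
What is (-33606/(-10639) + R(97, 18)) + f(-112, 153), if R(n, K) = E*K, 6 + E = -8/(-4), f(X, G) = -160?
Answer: -2434642/10639 ≈ -228.84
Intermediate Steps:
E = -4 (E = -6 - 8/(-4) = -6 - 8*(-1/4) = -6 + 2 = -4)
R(n, K) = -4*K
(-33606/(-10639) + R(97, 18)) + f(-112, 153) = (-33606/(-10639) - 4*18) - 160 = (-33606*(-1/10639) - 72) - 160 = (33606/10639 - 72) - 160 = -732402/10639 - 160 = -2434642/10639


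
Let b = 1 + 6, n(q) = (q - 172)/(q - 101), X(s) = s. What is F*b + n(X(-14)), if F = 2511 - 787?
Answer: 1388006/115 ≈ 12070.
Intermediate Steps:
n(q) = (-172 + q)/(-101 + q)
F = 1724
b = 7
F*b + n(X(-14)) = 1724*7 + (-172 - 14)/(-101 - 14) = 12068 - 186/(-115) = 12068 - 1/115*(-186) = 12068 + 186/115 = 1388006/115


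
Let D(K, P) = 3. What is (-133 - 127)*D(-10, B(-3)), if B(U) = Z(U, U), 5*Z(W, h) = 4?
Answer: -780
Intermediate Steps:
Z(W, h) = ⅘ (Z(W, h) = (⅕)*4 = ⅘)
B(U) = ⅘
(-133 - 127)*D(-10, B(-3)) = (-133 - 127)*3 = -260*3 = -780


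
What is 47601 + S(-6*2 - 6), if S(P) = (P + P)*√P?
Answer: 47601 - 108*I*√2 ≈ 47601.0 - 152.74*I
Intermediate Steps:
S(P) = 2*P^(3/2) (S(P) = (2*P)*√P = 2*P^(3/2))
47601 + S(-6*2 - 6) = 47601 + 2*(-6*2 - 6)^(3/2) = 47601 + 2*(-12 - 6)^(3/2) = 47601 + 2*(-18)^(3/2) = 47601 + 2*(-54*I*√2) = 47601 - 108*I*√2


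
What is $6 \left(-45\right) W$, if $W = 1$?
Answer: $-270$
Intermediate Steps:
$6 \left(-45\right) W = 6 \left(-45\right) 1 = \left(-270\right) 1 = -270$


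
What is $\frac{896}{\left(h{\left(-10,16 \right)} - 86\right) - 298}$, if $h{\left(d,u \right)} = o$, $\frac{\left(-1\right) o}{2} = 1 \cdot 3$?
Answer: $- \frac{448}{195} \approx -2.2974$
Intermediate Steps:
$o = -6$ ($o = - 2 \cdot 1 \cdot 3 = \left(-2\right) 3 = -6$)
$h{\left(d,u \right)} = -6$
$\frac{896}{\left(h{\left(-10,16 \right)} - 86\right) - 298} = \frac{896}{\left(-6 - 86\right) - 298} = \frac{896}{-92 - 298} = \frac{896}{-390} = 896 \left(- \frac{1}{390}\right) = - \frac{448}{195}$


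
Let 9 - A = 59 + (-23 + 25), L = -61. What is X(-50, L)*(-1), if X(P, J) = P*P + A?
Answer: -2448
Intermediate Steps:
A = -52 (A = 9 - (59 + (-23 + 25)) = 9 - (59 + 2) = 9 - 1*61 = 9 - 61 = -52)
X(P, J) = -52 + P**2 (X(P, J) = P*P - 52 = P**2 - 52 = -52 + P**2)
X(-50, L)*(-1) = (-52 + (-50)**2)*(-1) = (-52 + 2500)*(-1) = 2448*(-1) = -2448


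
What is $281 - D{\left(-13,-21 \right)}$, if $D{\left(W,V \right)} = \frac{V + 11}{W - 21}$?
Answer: $\frac{4772}{17} \approx 280.71$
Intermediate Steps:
$D{\left(W,V \right)} = \frac{11 + V}{-21 + W}$
$281 - D{\left(-13,-21 \right)} = 281 - \frac{11 - 21}{-21 - 13} = 281 - \frac{1}{-34} \left(-10\right) = 281 - \left(- \frac{1}{34}\right) \left(-10\right) = 281 - \frac{5}{17} = \frac{4772}{17}$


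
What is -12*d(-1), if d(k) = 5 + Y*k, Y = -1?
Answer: -72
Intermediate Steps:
d(k) = 5 - k
-12*d(-1) = -12*(5 - 1*(-1)) = -12*(5 + 1) = -12*6 = -72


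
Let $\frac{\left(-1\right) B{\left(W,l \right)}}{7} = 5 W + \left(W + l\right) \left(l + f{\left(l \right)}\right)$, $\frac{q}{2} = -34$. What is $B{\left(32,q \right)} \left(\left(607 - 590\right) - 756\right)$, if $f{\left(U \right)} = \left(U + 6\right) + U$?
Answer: $37700824$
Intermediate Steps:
$q = -68$ ($q = 2 \left(-34\right) = -68$)
$f{\left(U \right)} = 6 + 2 U$ ($f{\left(U \right)} = \left(6 + U\right) + U = 6 + 2 U$)
$B{\left(W,l \right)} = - 35 W - 7 \left(6 + 3 l\right) \left(W + l\right)$ ($B{\left(W,l \right)} = - 7 \left(5 W + \left(W + l\right) \left(l + \left(6 + 2 l\right)\right)\right) = - 7 \left(5 W + \left(W + l\right) \left(6 + 3 l\right)\right) = - 7 \left(5 W + \left(6 + 3 l\right) \left(W + l\right)\right) = - 35 W - 7 \left(6 + 3 l\right) \left(W + l\right)$)
$B{\left(32,q \right)} \left(\left(607 - 590\right) - 756\right) = \left(\left(-77\right) 32 - -2856 - 21 \left(-68\right)^{2} - 672 \left(-68\right)\right) \left(\left(607 - 590\right) - 756\right) = \left(-2464 + 2856 - 97104 + 45696\right) \left(17 - 756\right) = \left(-2464 + 2856 - 97104 + 45696\right) \left(-739\right) = \left(-51016\right) \left(-739\right) = 37700824$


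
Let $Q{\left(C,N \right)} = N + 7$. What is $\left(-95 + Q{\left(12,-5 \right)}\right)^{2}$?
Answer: $8649$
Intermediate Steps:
$Q{\left(C,N \right)} = 7 + N$
$\left(-95 + Q{\left(12,-5 \right)}\right)^{2} = \left(-95 + \left(7 - 5\right)\right)^{2} = \left(-95 + 2\right)^{2} = \left(-93\right)^{2} = 8649$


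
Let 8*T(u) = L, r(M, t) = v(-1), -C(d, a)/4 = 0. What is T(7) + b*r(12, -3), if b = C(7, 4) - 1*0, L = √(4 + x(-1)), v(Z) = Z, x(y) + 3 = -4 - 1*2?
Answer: I*√5/8 ≈ 0.27951*I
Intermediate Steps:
x(y) = -9 (x(y) = -3 + (-4 - 1*2) = -3 + (-4 - 2) = -3 - 6 = -9)
C(d, a) = 0 (C(d, a) = -4*0 = 0)
r(M, t) = -1
L = I*√5 (L = √(4 - 9) = √(-5) = I*√5 ≈ 2.2361*I)
T(u) = I*√5/8 (T(u) = (I*√5)/8 = I*√5/8)
b = 0 (b = 0 - 1*0 = 0 + 0 = 0)
T(7) + b*r(12, -3) = I*√5/8 + 0*(-1) = I*√5/8 + 0 = I*√5/8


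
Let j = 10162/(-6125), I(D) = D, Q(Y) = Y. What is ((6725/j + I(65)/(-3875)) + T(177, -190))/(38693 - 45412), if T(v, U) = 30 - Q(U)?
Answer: 30190245481/52915820450 ≈ 0.57053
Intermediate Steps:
T(v, U) = 30 - U
j = -10162/6125 (j = 10162*(-1/6125) = -10162/6125 ≈ -1.6591)
((6725/j + I(65)/(-3875)) + T(177, -190))/(38693 - 45412) = ((6725/(-10162/6125) + 65/(-3875)) + (30 - 1*(-190)))/(38693 - 45412) = ((6725*(-6125/10162) + 65*(-1/3875)) + (30 + 190))/(-6719) = ((-41190625/10162 - 13/775) + 220)*(-1/6719) = (-31922866481/7875550 + 220)*(-1/6719) = -30190245481/7875550*(-1/6719) = 30190245481/52915820450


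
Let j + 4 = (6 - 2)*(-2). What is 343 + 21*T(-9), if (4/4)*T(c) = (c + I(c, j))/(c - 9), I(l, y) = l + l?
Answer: 749/2 ≈ 374.50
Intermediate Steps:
j = -12 (j = -4 + (6 - 2)*(-2) = -4 + 4*(-2) = -4 - 8 = -12)
I(l, y) = 2*l
T(c) = 3*c/(-9 + c) (T(c) = (c + 2*c)/(c - 9) = (3*c)/(-9 + c) = 3*c/(-9 + c))
343 + 21*T(-9) = 343 + 21*(3*(-9)/(-9 - 9)) = 343 + 21*(3*(-9)/(-18)) = 343 + 21*(3*(-9)*(-1/18)) = 343 + 21*(3/2) = 343 + 63/2 = 749/2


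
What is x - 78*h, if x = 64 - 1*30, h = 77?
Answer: -5972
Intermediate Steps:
x = 34 (x = 64 - 30 = 34)
x - 78*h = 34 - 78*77 = 34 - 6006 = -5972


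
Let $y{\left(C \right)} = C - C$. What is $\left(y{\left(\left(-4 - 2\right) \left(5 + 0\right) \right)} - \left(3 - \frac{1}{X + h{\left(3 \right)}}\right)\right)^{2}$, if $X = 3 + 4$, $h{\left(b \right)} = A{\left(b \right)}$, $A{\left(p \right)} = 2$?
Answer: $\frac{676}{81} \approx 8.3457$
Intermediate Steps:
$h{\left(b \right)} = 2$
$X = 7$
$y{\left(C \right)} = 0$
$\left(y{\left(\left(-4 - 2\right) \left(5 + 0\right) \right)} - \left(3 - \frac{1}{X + h{\left(3 \right)}}\right)\right)^{2} = \left(0 - \left(3 - \frac{1}{7 + 2}\right)\right)^{2} = \left(0 - \left(3 - \frac{1}{9}\right)\right)^{2} = \left(0 + \left(\frac{1}{9} - 3\right)\right)^{2} = \left(0 - \frac{26}{9}\right)^{2} = \left(- \frac{26}{9}\right)^{2} = \frac{676}{81}$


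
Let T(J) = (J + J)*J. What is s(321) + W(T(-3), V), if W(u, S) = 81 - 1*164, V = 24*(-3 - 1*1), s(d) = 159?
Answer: 76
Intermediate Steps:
V = -96 (V = 24*(-3 - 1) = 24*(-4) = -96)
T(J) = 2*J² (T(J) = (2*J)*J = 2*J²)
W(u, S) = -83 (W(u, S) = 81 - 164 = -83)
s(321) + W(T(-3), V) = 159 - 83 = 76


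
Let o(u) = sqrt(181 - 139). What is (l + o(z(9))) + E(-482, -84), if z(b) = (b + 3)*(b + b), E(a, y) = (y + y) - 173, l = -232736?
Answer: -233077 + sqrt(42) ≈ -2.3307e+5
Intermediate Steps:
E(a, y) = -173 + 2*y (E(a, y) = 2*y - 173 = -173 + 2*y)
z(b) = 2*b*(3 + b) (z(b) = (3 + b)*(2*b) = 2*b*(3 + b))
o(u) = sqrt(42)
(l + o(z(9))) + E(-482, -84) = (-232736 + sqrt(42)) + (-173 + 2*(-84)) = (-232736 + sqrt(42)) + (-173 - 168) = (-232736 + sqrt(42)) - 341 = -233077 + sqrt(42)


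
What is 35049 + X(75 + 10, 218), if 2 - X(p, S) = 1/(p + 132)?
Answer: 7606066/217 ≈ 35051.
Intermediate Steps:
X(p, S) = 2 - 1/(132 + p) (X(p, S) = 2 - 1/(p + 132) = 2 - 1/(132 + p))
35049 + X(75 + 10, 218) = 35049 + (263 + 2*(75 + 10))/(132 + (75 + 10)) = 35049 + (263 + 2*85)/(132 + 85) = 35049 + (263 + 170)/217 = 35049 + (1/217)*433 = 35049 + 433/217 = 7606066/217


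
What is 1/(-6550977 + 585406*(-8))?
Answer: -1/11234225 ≈ -8.9014e-8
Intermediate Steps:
1/(-6550977 + 585406*(-8)) = 1/(-6550977 - 4683248) = 1/(-11234225) = -1/11234225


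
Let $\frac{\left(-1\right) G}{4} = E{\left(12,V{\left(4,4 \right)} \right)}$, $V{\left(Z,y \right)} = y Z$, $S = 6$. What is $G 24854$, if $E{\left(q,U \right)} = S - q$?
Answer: $596496$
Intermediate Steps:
$V{\left(Z,y \right)} = Z y$
$E{\left(q,U \right)} = 6 - q$
$G = 24$ ($G = - 4 \left(6 - 12\right) = \left(-4\right) \left(-6\right) = 24$)
$G 24854 = 24 \cdot 24854 = 596496$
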